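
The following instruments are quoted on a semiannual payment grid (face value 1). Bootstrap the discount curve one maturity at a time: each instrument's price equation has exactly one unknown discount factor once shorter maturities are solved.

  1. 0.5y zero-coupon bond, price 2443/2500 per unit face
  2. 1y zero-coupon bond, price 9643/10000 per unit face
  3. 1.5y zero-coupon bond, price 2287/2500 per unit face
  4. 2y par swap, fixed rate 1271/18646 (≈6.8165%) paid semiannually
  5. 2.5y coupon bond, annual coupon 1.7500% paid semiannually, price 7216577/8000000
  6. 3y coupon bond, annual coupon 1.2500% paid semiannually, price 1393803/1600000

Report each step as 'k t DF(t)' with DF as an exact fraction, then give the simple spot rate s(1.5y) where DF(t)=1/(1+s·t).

1 1/2 2443/2500
2 1 9643/10000
3 3/2 2287/2500
4 2 8729/10000
5 5/2 8619/10000
6 3 2093/2500
s(1.5y) = (1/(2287/2500) − 1)/(3/2) = 142/2287 ≈ 6.2090%

step 1 [0.5y] zero: DF = P = 2443/2500 ≈ 0.977200
step 2 [1y] zero: DF = P = 9643/10000 ≈ 0.964300
step 3 [1.5y] zero: DF = P = 2287/2500 ≈ 0.914800
step 4 [2y] swap r/2=1271/37292: DF=(1 − 1271/37292·(0.977200+0.964300+0.914800))/(1+1271/37292) = 8729/10000 ≈ 0.872900
step 5 [2.5y] bond c/2=7/800: DF=(7216577/8000000 − 7/800·(0.977200+0.964300+0.914800+0.872900))/(1+7/800) = 8619/10000 ≈ 0.861900
step 6 [3y] bond c/2=1/160: DF=(1393803/1600000 − 1/160·(0.977200+0.964300+0.914800+0.872900+0.861900))/(1+1/160) = 2093/2500 ≈ 0.837200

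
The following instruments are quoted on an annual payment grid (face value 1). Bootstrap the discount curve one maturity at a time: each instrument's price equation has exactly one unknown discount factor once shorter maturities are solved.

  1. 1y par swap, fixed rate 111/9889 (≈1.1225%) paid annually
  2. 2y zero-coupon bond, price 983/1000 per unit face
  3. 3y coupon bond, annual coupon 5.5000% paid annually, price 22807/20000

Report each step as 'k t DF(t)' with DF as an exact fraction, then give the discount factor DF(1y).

1 1 9889/10000
2 2 983/1000
3 3 9781/10000
DF(1y) = 9889/10000 ≈ 0.988900

step 1 [1y] swap r/1=111/9889: DF=(1 − 111/9889·(0))/(1+111/9889) = 9889/10000 ≈ 0.988900
step 2 [2y] zero: DF = P = 983/1000 ≈ 0.983000
step 3 [3y] bond c/1=11/200: DF=(22807/20000 − 11/200·(0.988900+0.983000))/(1+11/200) = 9781/10000 ≈ 0.978100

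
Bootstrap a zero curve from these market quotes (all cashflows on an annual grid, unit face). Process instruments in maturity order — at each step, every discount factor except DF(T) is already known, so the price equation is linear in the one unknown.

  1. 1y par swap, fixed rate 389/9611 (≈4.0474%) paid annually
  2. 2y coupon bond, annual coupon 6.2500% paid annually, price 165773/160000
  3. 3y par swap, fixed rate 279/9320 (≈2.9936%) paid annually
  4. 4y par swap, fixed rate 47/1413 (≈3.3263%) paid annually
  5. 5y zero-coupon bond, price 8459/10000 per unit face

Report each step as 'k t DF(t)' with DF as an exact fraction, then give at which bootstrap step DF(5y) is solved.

1 1 9611/10000
2 2 4593/5000
3 3 9163/10000
4 4 4389/5000
5 5 8459/10000
DF(5y) is solved at step 5

step 1 [1y] swap r/1=389/9611: DF=(1 − 389/9611·(0))/(1+389/9611) = 9611/10000 ≈ 0.961100
step 2 [2y] bond c/1=1/16: DF=(165773/160000 − 1/16·(0.961100))/(1+1/16) = 4593/5000 ≈ 0.918600
step 3 [3y] swap r/1=279/9320: DF=(1 − 279/9320·(0.961100+0.918600))/(1+279/9320) = 9163/10000 ≈ 0.916300
step 4 [4y] swap r/1=47/1413: DF=(1 − 47/1413·(0.961100+0.918600+0.916300))/(1+47/1413) = 4389/5000 ≈ 0.877800
step 5 [5y] zero: DF = P = 8459/10000 ≈ 0.845900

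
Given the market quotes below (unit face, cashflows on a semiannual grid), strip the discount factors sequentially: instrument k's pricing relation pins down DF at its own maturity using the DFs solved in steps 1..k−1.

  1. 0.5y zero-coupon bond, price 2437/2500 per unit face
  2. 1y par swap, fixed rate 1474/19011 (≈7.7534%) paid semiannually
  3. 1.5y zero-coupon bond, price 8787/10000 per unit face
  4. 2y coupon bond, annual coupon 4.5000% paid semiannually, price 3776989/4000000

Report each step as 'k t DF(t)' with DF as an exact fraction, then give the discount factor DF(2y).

step 1 [0.5y] zero: DF = P = 2437/2500 ≈ 0.974800
step 2 [1y] swap r/2=737/19011: DF=(1 − 737/19011·(0.974800))/(1+737/19011) = 9263/10000 ≈ 0.926300
step 3 [1.5y] zero: DF = P = 8787/10000 ≈ 0.878700
step 4 [2y] bond c/2=9/400: DF=(3776989/4000000 − 9/400·(0.974800+0.926300+0.878700))/(1+9/400) = 8623/10000 ≈ 0.862300

1 1/2 2437/2500
2 1 9263/10000
3 3/2 8787/10000
4 2 8623/10000
DF(2y) = 8623/10000 ≈ 0.862300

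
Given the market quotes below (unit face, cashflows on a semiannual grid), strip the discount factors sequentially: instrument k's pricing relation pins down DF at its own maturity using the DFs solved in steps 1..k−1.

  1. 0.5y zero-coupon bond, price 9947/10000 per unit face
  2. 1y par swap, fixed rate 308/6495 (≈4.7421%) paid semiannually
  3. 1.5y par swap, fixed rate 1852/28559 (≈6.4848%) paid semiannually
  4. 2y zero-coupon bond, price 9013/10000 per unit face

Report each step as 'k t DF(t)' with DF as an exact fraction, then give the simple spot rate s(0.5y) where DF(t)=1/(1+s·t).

1 1/2 9947/10000
2 1 4769/5000
3 3/2 4537/5000
4 2 9013/10000
s(0.5y) = (1/(9947/10000) − 1)/(1/2) = 106/9947 ≈ 1.0656%

step 1 [0.5y] zero: DF = P = 9947/10000 ≈ 0.994700
step 2 [1y] swap r/2=154/6495: DF=(1 − 154/6495·(0.994700))/(1+154/6495) = 4769/5000 ≈ 0.953800
step 3 [1.5y] swap r/2=926/28559: DF=(1 − 926/28559·(0.994700+0.953800))/(1+926/28559) = 4537/5000 ≈ 0.907400
step 4 [2y] zero: DF = P = 9013/10000 ≈ 0.901300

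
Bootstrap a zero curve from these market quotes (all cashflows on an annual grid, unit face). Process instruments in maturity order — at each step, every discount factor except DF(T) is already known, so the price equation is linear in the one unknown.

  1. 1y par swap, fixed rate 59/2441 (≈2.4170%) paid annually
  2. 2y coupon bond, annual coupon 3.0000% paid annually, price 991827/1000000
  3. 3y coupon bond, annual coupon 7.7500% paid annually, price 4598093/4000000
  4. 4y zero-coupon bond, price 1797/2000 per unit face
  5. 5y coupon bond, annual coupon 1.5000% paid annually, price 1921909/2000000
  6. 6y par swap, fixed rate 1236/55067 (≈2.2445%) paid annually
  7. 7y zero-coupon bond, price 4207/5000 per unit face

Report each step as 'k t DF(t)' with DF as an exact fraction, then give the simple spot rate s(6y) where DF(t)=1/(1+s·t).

1 1 2441/2500
2 2 1869/2000
3 3 4647/5000
4 4 1797/2000
5 5 1783/2000
6 6 2191/2500
7 7 4207/5000
s(6y) = (1/(2191/2500) − 1)/(6) = 103/4382 ≈ 2.3505%

step 1 [1y] swap r/1=59/2441: DF=(1 − 59/2441·(0))/(1+59/2441) = 2441/2500 ≈ 0.976400
step 2 [2y] bond c/1=3/100: DF=(991827/1000000 − 3/100·(0.976400))/(1+3/100) = 1869/2000 ≈ 0.934500
step 3 [3y] bond c/1=31/400: DF=(4598093/4000000 − 31/400·(0.976400+0.934500))/(1+31/400) = 4647/5000 ≈ 0.929400
step 4 [4y] zero: DF = P = 1797/2000 ≈ 0.898500
step 5 [5y] bond c/1=3/200: DF=(1921909/2000000 − 3/200·(0.976400+0.934500+0.929400+0.898500))/(1+3/200) = 1783/2000 ≈ 0.891500
step 6 [6y] swap r/1=1236/55067: DF=(1 − 1236/55067·(0.976400+0.934500+0.929400+0.898500+0.891500))/(1+1236/55067) = 2191/2500 ≈ 0.876400
step 7 [7y] zero: DF = P = 4207/5000 ≈ 0.841400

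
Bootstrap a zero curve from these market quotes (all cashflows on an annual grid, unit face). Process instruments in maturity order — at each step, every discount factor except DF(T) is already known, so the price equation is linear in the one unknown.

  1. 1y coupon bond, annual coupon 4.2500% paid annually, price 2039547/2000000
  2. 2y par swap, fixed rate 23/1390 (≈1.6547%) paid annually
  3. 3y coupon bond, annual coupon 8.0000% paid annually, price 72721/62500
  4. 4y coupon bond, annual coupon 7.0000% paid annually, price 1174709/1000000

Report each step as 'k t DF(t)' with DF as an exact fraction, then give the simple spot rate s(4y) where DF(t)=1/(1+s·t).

1 1 4891/5000
2 2 4839/5000
3 3 2333/2500
4 4 1819/2000
s(4y) = (1/(1819/2000) − 1)/(4) = 181/7276 ≈ 2.4876%

step 1 [1y] bond c/1=17/400: DF=(2039547/2000000 − 17/400·(0))/(1+17/400) = 4891/5000 ≈ 0.978200
step 2 [2y] swap r/1=23/1390: DF=(1 − 23/1390·(0.978200))/(1+23/1390) = 4839/5000 ≈ 0.967800
step 3 [3y] bond c/1=2/25: DF=(72721/62500 − 2/25·(0.978200+0.967800))/(1+2/25) = 2333/2500 ≈ 0.933200
step 4 [4y] bond c/1=7/100: DF=(1174709/1000000 − 7/100·(0.978200+0.967800+0.933200))/(1+7/100) = 1819/2000 ≈ 0.909500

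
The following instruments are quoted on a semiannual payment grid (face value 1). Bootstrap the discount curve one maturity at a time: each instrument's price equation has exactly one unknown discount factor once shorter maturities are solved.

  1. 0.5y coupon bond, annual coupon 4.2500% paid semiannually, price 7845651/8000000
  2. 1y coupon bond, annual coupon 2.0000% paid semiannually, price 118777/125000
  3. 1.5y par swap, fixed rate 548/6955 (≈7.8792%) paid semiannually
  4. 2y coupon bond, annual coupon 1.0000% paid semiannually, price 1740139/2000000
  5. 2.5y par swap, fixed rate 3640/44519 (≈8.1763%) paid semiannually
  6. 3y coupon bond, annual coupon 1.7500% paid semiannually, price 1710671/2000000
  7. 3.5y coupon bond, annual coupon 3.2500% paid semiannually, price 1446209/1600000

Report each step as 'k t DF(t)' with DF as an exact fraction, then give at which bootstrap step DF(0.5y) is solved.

step 1 [0.5y] bond c/2=17/800: DF=(7845651/8000000 − 17/800·(0))/(1+17/800) = 9603/10000 ≈ 0.960300
step 2 [1y] bond c/2=1/100: DF=(118777/125000 − 1/100·(0.960300))/(1+1/100) = 9313/10000 ≈ 0.931300
step 3 [1.5y] swap r/2=274/6955: DF=(1 − 274/6955·(0.960300+0.931300))/(1+274/6955) = 1113/1250 ≈ 0.890400
step 4 [2y] bond c/2=1/200: DF=(1740139/2000000 − 1/200·(0.960300+0.931300+0.890400))/(1+1/200) = 8519/10000 ≈ 0.851900
step 5 [2.5y] swap r/2=1820/44519: DF=(1 − 1820/44519·(0.960300+0.931300+0.890400+0.851900))/(1+1820/44519) = 409/500 ≈ 0.818000
step 6 [3y] bond c/2=7/800: DF=(1710671/2000000 − 7/800·(0.960300+0.931300+0.890400+0.851900+0.818000))/(1+7/800) = 8093/10000 ≈ 0.809300
step 7 [3.5y] bond c/2=13/800: DF=(1446209/1600000 − 13/800·(0.960300+0.931300+0.890400+0.851900+0.818000+0.809300))/(1+13/800) = 8053/10000 ≈ 0.805300

1 1/2 9603/10000
2 1 9313/10000
3 3/2 1113/1250
4 2 8519/10000
5 5/2 409/500
6 3 8093/10000
7 7/2 8053/10000
DF(0.5y) is solved at step 1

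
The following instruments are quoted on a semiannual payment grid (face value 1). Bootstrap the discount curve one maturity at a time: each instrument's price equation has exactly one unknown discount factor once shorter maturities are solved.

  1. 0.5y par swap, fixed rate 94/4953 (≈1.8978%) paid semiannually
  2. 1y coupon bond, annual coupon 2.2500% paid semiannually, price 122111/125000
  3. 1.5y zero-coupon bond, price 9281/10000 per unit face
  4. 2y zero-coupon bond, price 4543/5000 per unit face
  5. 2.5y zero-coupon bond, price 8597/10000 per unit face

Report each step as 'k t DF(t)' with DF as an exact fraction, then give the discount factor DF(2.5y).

1 1/2 4953/5000
2 1 191/200
3 3/2 9281/10000
4 2 4543/5000
5 5/2 8597/10000
DF(2.5y) = 8597/10000 ≈ 0.859700

step 1 [0.5y] swap r/2=47/4953: DF=(1 − 47/4953·(0))/(1+47/4953) = 4953/5000 ≈ 0.990600
step 2 [1y] bond c/2=9/800: DF=(122111/125000 − 9/800·(0.990600))/(1+9/800) = 191/200 ≈ 0.955000
step 3 [1.5y] zero: DF = P = 9281/10000 ≈ 0.928100
step 4 [2y] zero: DF = P = 4543/5000 ≈ 0.908600
step 5 [2.5y] zero: DF = P = 8597/10000 ≈ 0.859700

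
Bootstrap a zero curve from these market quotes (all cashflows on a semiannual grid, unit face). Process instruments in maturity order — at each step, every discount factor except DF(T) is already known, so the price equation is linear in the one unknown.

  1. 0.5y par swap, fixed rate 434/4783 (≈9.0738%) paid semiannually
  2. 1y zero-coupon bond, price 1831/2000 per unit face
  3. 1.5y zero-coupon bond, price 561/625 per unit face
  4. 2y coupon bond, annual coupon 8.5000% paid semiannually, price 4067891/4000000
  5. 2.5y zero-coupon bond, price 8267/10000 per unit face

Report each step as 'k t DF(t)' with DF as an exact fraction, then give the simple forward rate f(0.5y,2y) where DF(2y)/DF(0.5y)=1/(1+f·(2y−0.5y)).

1 1/2 4783/5000
2 1 1831/2000
3 3/2 561/625
4 2 4313/5000
5 5/2 8267/10000
f(0.5y,2y) = ((4783/5000)/(4313/5000) − 1)/(3/2) = 940/12939 ≈ 7.2649%

step 1 [0.5y] swap r/2=217/4783: DF=(1 − 217/4783·(0))/(1+217/4783) = 4783/5000 ≈ 0.956600
step 2 [1y] zero: DF = P = 1831/2000 ≈ 0.915500
step 3 [1.5y] zero: DF = P = 561/625 ≈ 0.897600
step 4 [2y] bond c/2=17/400: DF=(4067891/4000000 − 17/400·(0.956600+0.915500+0.897600))/(1+17/400) = 4313/5000 ≈ 0.862600
step 5 [2.5y] zero: DF = P = 8267/10000 ≈ 0.826700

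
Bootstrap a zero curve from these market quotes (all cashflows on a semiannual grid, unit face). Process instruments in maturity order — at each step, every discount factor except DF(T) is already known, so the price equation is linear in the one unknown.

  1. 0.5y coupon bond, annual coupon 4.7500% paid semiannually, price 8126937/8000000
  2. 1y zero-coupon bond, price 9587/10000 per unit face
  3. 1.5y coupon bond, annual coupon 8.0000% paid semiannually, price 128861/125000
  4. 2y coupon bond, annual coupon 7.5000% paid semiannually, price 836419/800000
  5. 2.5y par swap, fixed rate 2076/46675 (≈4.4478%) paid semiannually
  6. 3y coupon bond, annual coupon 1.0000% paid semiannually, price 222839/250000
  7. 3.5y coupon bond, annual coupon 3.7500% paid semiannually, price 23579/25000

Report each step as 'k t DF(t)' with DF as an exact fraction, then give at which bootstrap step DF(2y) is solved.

1 1/2 9923/10000
2 1 9587/10000
3 3/2 4581/5000
4 2 9041/10000
5 5/2 4481/5000
6 3 8637/10000
7 7/2 103/125
DF(2y) is solved at step 4

step 1 [0.5y] bond c/2=19/800: DF=(8126937/8000000 − 19/800·(0))/(1+19/800) = 9923/10000 ≈ 0.992300
step 2 [1y] zero: DF = P = 9587/10000 ≈ 0.958700
step 3 [1.5y] bond c/2=1/25: DF=(128861/125000 − 1/25·(0.992300+0.958700))/(1+1/25) = 4581/5000 ≈ 0.916200
step 4 [2y] bond c/2=3/80: DF=(836419/800000 − 3/80·(0.992300+0.958700+0.916200))/(1+3/80) = 9041/10000 ≈ 0.904100
step 5 [2.5y] swap r/2=1038/46675: DF=(1 − 1038/46675·(0.992300+0.958700+0.916200+0.904100))/(1+1038/46675) = 4481/5000 ≈ 0.896200
step 6 [3y] bond c/2=1/200: DF=(222839/250000 − 1/200·(0.992300+0.958700+0.916200+0.904100+0.896200))/(1+1/200) = 8637/10000 ≈ 0.863700
step 7 [3.5y] bond c/2=3/160: DF=(23579/25000 − 3/160·(0.992300+0.958700+0.916200+0.904100+0.896200+0.863700))/(1+3/160) = 103/125 ≈ 0.824000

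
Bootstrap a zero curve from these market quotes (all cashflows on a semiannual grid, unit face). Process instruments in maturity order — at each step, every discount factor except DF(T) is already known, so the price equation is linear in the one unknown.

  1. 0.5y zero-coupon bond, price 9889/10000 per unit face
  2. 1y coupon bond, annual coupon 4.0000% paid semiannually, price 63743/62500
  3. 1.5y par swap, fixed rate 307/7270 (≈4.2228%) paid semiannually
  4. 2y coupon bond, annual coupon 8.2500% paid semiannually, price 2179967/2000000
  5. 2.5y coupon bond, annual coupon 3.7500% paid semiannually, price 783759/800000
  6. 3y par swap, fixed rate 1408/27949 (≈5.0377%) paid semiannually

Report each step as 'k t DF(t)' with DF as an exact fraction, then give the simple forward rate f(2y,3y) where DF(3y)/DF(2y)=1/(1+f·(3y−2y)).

step 1 [0.5y] zero: DF = P = 9889/10000 ≈ 0.988900
step 2 [1y] bond c/2=1/50: DF=(63743/62500 − 1/50·(0.988900))/(1+1/50) = 1961/2000 ≈ 0.980500
step 3 [1.5y] swap r/2=307/14540: DF=(1 − 307/14540·(0.988900+0.980500))/(1+307/14540) = 4693/5000 ≈ 0.938600
step 4 [2y] bond c/2=33/800: DF=(2179967/2000000 − 33/800·(0.988900+0.980500+0.938600))/(1+33/800) = 2329/2500 ≈ 0.931600
step 5 [2.5y] bond c/2=3/160: DF=(783759/800000 − 3/160·(0.988900+0.980500+0.938600+0.931600))/(1+3/160) = 891/1000 ≈ 0.891000
step 6 [3y] swap r/2=704/27949: DF=(1 − 704/27949·(0.988900+0.980500+0.938600+0.931600+0.891000))/(1+704/27949) = 537/625 ≈ 0.859200

1 1/2 9889/10000
2 1 1961/2000
3 3/2 4693/5000
4 2 2329/2500
5 5/2 891/1000
6 3 537/625
f(2y,3y) = ((2329/2500)/(537/625) − 1)/(1) = 181/2148 ≈ 8.4264%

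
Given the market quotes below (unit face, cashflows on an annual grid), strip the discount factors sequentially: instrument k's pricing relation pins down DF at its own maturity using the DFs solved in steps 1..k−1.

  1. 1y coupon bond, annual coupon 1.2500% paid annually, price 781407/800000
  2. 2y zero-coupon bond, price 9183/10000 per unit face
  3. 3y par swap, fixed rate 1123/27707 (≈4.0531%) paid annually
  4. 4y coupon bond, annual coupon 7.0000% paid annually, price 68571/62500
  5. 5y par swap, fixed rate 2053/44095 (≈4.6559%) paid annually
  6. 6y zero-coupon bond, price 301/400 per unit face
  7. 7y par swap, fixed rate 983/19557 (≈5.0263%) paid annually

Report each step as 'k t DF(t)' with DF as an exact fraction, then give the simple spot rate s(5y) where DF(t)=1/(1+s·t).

step 1 [1y] bond c/1=1/80: DF=(781407/800000 − 1/80·(0))/(1+1/80) = 9647/10000 ≈ 0.964700
step 2 [2y] zero: DF = P = 9183/10000 ≈ 0.918300
step 3 [3y] swap r/1=1123/27707: DF=(1 − 1123/27707·(0.964700+0.918300))/(1+1123/27707) = 8877/10000 ≈ 0.887700
step 4 [4y] bond c/1=7/100: DF=(68571/62500 − 7/100·(0.964700+0.918300+0.887700))/(1+7/100) = 8441/10000 ≈ 0.844100
step 5 [5y] swap r/1=2053/44095: DF=(1 − 2053/44095·(0.964700+0.918300+0.887700+0.844100))/(1+2053/44095) = 7947/10000 ≈ 0.794700
step 6 [6y] zero: DF = P = 301/400 ≈ 0.752500
step 7 [7y] swap r/1=983/19557: DF=(1 − 983/19557·(0.964700+0.918300+0.887700+0.844100+0.794700+0.752500))/(1+983/19557) = 7051/10000 ≈ 0.705100

1 1 9647/10000
2 2 9183/10000
3 3 8877/10000
4 4 8441/10000
5 5 7947/10000
6 6 301/400
7 7 7051/10000
s(5y) = (1/(7947/10000) − 1)/(5) = 2053/39735 ≈ 5.1667%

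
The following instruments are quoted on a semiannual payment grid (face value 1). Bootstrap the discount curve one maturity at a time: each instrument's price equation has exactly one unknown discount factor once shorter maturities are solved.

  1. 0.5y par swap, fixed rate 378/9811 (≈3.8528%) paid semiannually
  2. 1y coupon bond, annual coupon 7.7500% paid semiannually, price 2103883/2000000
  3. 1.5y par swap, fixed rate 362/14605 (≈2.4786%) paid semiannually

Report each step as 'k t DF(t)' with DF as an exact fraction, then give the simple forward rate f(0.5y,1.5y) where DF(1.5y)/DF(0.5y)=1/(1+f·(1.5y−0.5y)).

1 1/2 9811/10000
2 1 9761/10000
3 3/2 4819/5000
f(0.5y,1.5y) = ((9811/10000)/(4819/5000) − 1)/(1) = 173/9638 ≈ 1.7950%

step 1 [0.5y] swap r/2=189/9811: DF=(1 − 189/9811·(0))/(1+189/9811) = 9811/10000 ≈ 0.981100
step 2 [1y] bond c/2=31/800: DF=(2103883/2000000 − 31/800·(0.981100))/(1+31/800) = 9761/10000 ≈ 0.976100
step 3 [1.5y] swap r/2=181/14605: DF=(1 − 181/14605·(0.981100+0.976100))/(1+181/14605) = 4819/5000 ≈ 0.963800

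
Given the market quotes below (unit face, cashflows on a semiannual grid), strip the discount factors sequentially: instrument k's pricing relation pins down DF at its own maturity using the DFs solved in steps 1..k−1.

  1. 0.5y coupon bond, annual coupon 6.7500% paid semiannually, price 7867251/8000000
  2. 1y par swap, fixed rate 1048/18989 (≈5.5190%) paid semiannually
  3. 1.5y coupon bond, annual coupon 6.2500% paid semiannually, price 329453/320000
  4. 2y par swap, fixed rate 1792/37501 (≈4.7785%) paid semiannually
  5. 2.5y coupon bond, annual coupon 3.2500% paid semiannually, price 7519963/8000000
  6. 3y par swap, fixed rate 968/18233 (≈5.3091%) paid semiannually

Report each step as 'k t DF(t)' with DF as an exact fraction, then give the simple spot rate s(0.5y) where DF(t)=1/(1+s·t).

step 1 [0.5y] bond c/2=27/800: DF=(7867251/8000000 − 27/800·(0))/(1+27/800) = 9513/10000 ≈ 0.951300
step 2 [1y] swap r/2=524/18989: DF=(1 − 524/18989·(0.951300))/(1+524/18989) = 2369/2500 ≈ 0.947600
step 3 [1.5y] bond c/2=1/32: DF=(329453/320000 − 1/32·(0.951300+0.947600))/(1+1/32) = 588/625 ≈ 0.940800
step 4 [2y] swap r/2=896/37501: DF=(1 − 896/37501·(0.951300+0.947600+0.940800))/(1+896/37501) = 569/625 ≈ 0.910400
step 5 [2.5y] bond c/2=13/800: DF=(7519963/8000000 − 13/800·(0.951300+0.947600+0.940800+0.910400))/(1+13/800) = 173/200 ≈ 0.865000
step 6 [3y] swap r/2=484/18233: DF=(1 − 484/18233·(0.951300+0.947600+0.940800+0.910400+0.865000))/(1+484/18233) = 2137/2500 ≈ 0.854800

1 1/2 9513/10000
2 1 2369/2500
3 3/2 588/625
4 2 569/625
5 5/2 173/200
6 3 2137/2500
s(0.5y) = (1/(9513/10000) − 1)/(1/2) = 974/9513 ≈ 10.2386%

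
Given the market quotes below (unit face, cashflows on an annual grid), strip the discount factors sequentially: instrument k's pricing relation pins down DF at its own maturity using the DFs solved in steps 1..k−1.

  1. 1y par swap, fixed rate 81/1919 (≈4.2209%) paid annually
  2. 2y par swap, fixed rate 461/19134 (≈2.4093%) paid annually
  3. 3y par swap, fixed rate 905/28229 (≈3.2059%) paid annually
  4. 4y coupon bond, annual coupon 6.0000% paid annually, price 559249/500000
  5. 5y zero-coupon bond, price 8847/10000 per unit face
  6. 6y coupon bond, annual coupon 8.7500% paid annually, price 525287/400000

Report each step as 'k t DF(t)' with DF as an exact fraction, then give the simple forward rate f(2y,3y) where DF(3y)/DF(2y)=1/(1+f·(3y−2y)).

step 1 [1y] swap r/1=81/1919: DF=(1 − 81/1919·(0))/(1+81/1919) = 1919/2000 ≈ 0.959500
step 2 [2y] swap r/1=461/19134: DF=(1 − 461/19134·(0.959500))/(1+461/19134) = 9539/10000 ≈ 0.953900
step 3 [3y] swap r/1=905/28229: DF=(1 − 905/28229·(0.959500+0.953900))/(1+905/28229) = 1819/2000 ≈ 0.909500
step 4 [4y] bond c/1=3/50: DF=(559249/500000 − 3/50·(0.959500+0.953900+0.909500))/(1+3/50) = 4477/5000 ≈ 0.895400
step 5 [5y] zero: DF = P = 8847/10000 ≈ 0.884700
step 6 [6y] bond c/1=7/80: DF=(525287/400000 − 7/80·(0.959500+0.953900+0.909500+0.895400+0.884700))/(1+7/80) = 2093/2500 ≈ 0.837200

1 1 1919/2000
2 2 9539/10000
3 3 1819/2000
4 4 4477/5000
5 5 8847/10000
6 6 2093/2500
f(2y,3y) = ((9539/10000)/(1819/2000) − 1)/(1) = 444/9095 ≈ 4.8818%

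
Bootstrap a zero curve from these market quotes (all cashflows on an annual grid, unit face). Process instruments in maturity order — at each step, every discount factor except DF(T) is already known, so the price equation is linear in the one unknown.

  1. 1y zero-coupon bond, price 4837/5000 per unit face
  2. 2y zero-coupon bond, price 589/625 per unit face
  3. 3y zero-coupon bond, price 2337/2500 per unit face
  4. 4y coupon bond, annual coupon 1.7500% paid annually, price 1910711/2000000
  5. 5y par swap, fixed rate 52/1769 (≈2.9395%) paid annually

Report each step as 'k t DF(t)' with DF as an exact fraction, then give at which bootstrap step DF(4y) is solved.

1 1 4837/5000
2 2 589/625
3 3 2337/2500
4 4 89/100
5 5 1081/1250
DF(4y) is solved at step 4

step 1 [1y] zero: DF = P = 4837/5000 ≈ 0.967400
step 2 [2y] zero: DF = P = 589/625 ≈ 0.942400
step 3 [3y] zero: DF = P = 2337/2500 ≈ 0.934800
step 4 [4y] bond c/1=7/400: DF=(1910711/2000000 − 7/400·(0.967400+0.942400+0.934800))/(1+7/400) = 89/100 ≈ 0.890000
step 5 [5y] swap r/1=52/1769: DF=(1 − 52/1769·(0.967400+0.942400+0.934800+0.890000))/(1+52/1769) = 1081/1250 ≈ 0.864800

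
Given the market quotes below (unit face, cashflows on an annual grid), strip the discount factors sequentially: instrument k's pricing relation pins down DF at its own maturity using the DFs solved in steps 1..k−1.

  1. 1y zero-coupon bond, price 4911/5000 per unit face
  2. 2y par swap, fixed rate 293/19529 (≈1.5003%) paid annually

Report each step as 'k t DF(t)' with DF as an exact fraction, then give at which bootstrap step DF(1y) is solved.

1 1 4911/5000
2 2 9707/10000
DF(1y) is solved at step 1

step 1 [1y] zero: DF = P = 4911/5000 ≈ 0.982200
step 2 [2y] swap r/1=293/19529: DF=(1 − 293/19529·(0.982200))/(1+293/19529) = 9707/10000 ≈ 0.970700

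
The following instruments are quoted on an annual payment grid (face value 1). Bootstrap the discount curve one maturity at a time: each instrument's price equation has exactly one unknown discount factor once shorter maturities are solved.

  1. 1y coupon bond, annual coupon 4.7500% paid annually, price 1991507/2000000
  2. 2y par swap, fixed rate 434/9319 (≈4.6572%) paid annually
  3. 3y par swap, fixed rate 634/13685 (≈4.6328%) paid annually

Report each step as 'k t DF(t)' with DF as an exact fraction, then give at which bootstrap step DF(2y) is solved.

1 1 4753/5000
2 2 2283/2500
3 3 2183/2500
DF(2y) is solved at step 2

step 1 [1y] bond c/1=19/400: DF=(1991507/2000000 − 19/400·(0))/(1+19/400) = 4753/5000 ≈ 0.950600
step 2 [2y] swap r/1=434/9319: DF=(1 − 434/9319·(0.950600))/(1+434/9319) = 2283/2500 ≈ 0.913200
step 3 [3y] swap r/1=634/13685: DF=(1 − 634/13685·(0.950600+0.913200))/(1+634/13685) = 2183/2500 ≈ 0.873200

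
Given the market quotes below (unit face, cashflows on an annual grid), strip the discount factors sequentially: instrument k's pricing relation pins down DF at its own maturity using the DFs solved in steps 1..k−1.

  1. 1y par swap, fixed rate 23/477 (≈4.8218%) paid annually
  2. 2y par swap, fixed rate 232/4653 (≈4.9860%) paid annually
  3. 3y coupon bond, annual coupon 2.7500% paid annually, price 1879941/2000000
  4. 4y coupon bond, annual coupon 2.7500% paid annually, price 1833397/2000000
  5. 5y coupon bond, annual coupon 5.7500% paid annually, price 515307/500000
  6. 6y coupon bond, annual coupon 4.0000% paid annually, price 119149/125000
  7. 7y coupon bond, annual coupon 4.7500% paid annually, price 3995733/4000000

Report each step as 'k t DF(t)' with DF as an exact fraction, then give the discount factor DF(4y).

step 1 [1y] swap r/1=23/477: DF=(1 − 23/477·(0))/(1+23/477) = 477/500 ≈ 0.954000
step 2 [2y] swap r/1=232/4653: DF=(1 − 232/4653·(0.954000))/(1+232/4653) = 567/625 ≈ 0.907200
step 3 [3y] bond c/1=11/400: DF=(1879941/2000000 − 11/400·(0.954000+0.907200))/(1+11/400) = 173/200 ≈ 0.865000
step 4 [4y] bond c/1=11/400: DF=(1833397/2000000 − 11/400·(0.954000+0.907200+0.865000))/(1+11/400) = 512/625 ≈ 0.819200
step 5 [5y] bond c/1=23/400: DF=(515307/500000 − 23/400·(0.954000+0.907200+0.865000+0.819200))/(1+23/400) = 3909/5000 ≈ 0.781800
step 6 [6y] bond c/1=1/25: DF=(119149/125000 − 1/25·(0.954000+0.907200+0.865000+0.819200+0.781800))/(1+1/25) = 7501/10000 ≈ 0.750100
step 7 [7y] bond c/1=19/400: DF=(3995733/4000000 − 19/400·(0.954000+0.907200+0.865000+0.819200+0.781800+0.750100))/(1+19/400) = 3617/5000 ≈ 0.723400

1 1 477/500
2 2 567/625
3 3 173/200
4 4 512/625
5 5 3909/5000
6 6 7501/10000
7 7 3617/5000
DF(4y) = 512/625 ≈ 0.819200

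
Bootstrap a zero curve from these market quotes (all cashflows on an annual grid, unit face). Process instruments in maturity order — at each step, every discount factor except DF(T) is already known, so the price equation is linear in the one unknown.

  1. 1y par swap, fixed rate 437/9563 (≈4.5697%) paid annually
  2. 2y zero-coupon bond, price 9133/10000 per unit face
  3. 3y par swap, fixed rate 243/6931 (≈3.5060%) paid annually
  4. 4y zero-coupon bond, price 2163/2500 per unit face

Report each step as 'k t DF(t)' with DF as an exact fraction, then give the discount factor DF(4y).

1 1 9563/10000
2 2 9133/10000
3 3 2257/2500
4 4 2163/2500
DF(4y) = 2163/2500 ≈ 0.865200

step 1 [1y] swap r/1=437/9563: DF=(1 − 437/9563·(0))/(1+437/9563) = 9563/10000 ≈ 0.956300
step 2 [2y] zero: DF = P = 9133/10000 ≈ 0.913300
step 3 [3y] swap r/1=243/6931: DF=(1 − 243/6931·(0.956300+0.913300))/(1+243/6931) = 2257/2500 ≈ 0.902800
step 4 [4y] zero: DF = P = 2163/2500 ≈ 0.865200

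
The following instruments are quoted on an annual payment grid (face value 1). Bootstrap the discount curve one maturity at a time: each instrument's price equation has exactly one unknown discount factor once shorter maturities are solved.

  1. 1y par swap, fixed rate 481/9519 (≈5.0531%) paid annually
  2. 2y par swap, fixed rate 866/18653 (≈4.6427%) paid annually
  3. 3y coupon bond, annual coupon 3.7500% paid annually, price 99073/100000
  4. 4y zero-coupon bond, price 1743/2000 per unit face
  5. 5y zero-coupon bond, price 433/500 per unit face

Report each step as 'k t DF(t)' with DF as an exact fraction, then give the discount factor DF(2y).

1 1 9519/10000
2 2 4567/5000
3 3 71/80
4 4 1743/2000
5 5 433/500
DF(2y) = 4567/5000 ≈ 0.913400

step 1 [1y] swap r/1=481/9519: DF=(1 − 481/9519·(0))/(1+481/9519) = 9519/10000 ≈ 0.951900
step 2 [2y] swap r/1=866/18653: DF=(1 − 866/18653·(0.951900))/(1+866/18653) = 4567/5000 ≈ 0.913400
step 3 [3y] bond c/1=3/80: DF=(99073/100000 − 3/80·(0.951900+0.913400))/(1+3/80) = 71/80 ≈ 0.887500
step 4 [4y] zero: DF = P = 1743/2000 ≈ 0.871500
step 5 [5y] zero: DF = P = 433/500 ≈ 0.866000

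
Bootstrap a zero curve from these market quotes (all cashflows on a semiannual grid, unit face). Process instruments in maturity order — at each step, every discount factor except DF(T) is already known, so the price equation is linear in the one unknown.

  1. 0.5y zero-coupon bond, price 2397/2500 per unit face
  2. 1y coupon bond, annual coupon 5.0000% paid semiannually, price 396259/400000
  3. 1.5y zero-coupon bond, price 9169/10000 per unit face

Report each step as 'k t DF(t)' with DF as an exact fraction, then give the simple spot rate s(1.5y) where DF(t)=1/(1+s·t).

step 1 [0.5y] zero: DF = P = 2397/2500 ≈ 0.958800
step 2 [1y] bond c/2=1/40: DF=(396259/400000 − 1/40·(0.958800))/(1+1/40) = 9431/10000 ≈ 0.943100
step 3 [1.5y] zero: DF = P = 9169/10000 ≈ 0.916900

1 1/2 2397/2500
2 1 9431/10000
3 3/2 9169/10000
s(1.5y) = (1/(9169/10000) − 1)/(3/2) = 554/9169 ≈ 6.0421%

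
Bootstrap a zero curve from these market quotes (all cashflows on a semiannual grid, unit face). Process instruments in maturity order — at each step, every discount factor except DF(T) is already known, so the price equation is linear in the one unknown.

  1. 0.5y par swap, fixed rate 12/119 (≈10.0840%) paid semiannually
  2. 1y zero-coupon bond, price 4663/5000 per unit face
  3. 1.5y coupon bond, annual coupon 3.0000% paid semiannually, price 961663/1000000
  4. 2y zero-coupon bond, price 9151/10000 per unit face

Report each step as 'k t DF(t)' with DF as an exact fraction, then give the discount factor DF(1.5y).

step 1 [0.5y] swap r/2=6/119: DF=(1 − 6/119·(0))/(1+6/119) = 119/125 ≈ 0.952000
step 2 [1y] zero: DF = P = 4663/5000 ≈ 0.932600
step 3 [1.5y] bond c/2=3/200: DF=(961663/1000000 − 3/200·(0.952000+0.932600))/(1+3/200) = 2299/2500 ≈ 0.919600
step 4 [2y] zero: DF = P = 9151/10000 ≈ 0.915100

1 1/2 119/125
2 1 4663/5000
3 3/2 2299/2500
4 2 9151/10000
DF(1.5y) = 2299/2500 ≈ 0.919600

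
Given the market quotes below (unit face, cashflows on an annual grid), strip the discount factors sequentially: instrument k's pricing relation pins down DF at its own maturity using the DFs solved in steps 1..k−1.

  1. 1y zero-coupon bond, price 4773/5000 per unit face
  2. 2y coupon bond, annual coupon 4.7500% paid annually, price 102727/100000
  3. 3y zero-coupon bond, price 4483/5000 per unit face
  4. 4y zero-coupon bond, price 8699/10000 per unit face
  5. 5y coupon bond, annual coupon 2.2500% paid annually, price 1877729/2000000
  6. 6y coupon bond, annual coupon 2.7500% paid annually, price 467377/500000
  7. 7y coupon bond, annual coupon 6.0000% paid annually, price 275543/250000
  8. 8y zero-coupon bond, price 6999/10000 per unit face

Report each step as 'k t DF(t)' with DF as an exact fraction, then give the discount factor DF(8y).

step 1 [1y] zero: DF = P = 4773/5000 ≈ 0.954600
step 2 [2y] bond c/1=19/400: DF=(102727/100000 − 19/400·(0.954600))/(1+19/400) = 4687/5000 ≈ 0.937400
step 3 [3y] zero: DF = P = 4483/5000 ≈ 0.896600
step 4 [4y] zero: DF = P = 8699/10000 ≈ 0.869900
step 5 [5y] bond c/1=9/400: DF=(1877729/2000000 − 9/400·(0.954600+0.937400+0.896600+0.869900))/(1+9/400) = 8377/10000 ≈ 0.837700
step 6 [6y] bond c/1=11/400: DF=(467377/500000 − 11/400·(0.954600+0.937400+0.896600+0.869900+0.837700))/(1+11/400) = 3947/5000 ≈ 0.789400
step 7 [7y] bond c/1=3/50: DF=(275543/250000 − 3/50·(0.954600+0.937400+0.896600+0.869900+0.837700+0.789400))/(1+3/50) = 3703/5000 ≈ 0.740600
step 8 [8y] zero: DF = P = 6999/10000 ≈ 0.699900

1 1 4773/5000
2 2 4687/5000
3 3 4483/5000
4 4 8699/10000
5 5 8377/10000
6 6 3947/5000
7 7 3703/5000
8 8 6999/10000
DF(8y) = 6999/10000 ≈ 0.699900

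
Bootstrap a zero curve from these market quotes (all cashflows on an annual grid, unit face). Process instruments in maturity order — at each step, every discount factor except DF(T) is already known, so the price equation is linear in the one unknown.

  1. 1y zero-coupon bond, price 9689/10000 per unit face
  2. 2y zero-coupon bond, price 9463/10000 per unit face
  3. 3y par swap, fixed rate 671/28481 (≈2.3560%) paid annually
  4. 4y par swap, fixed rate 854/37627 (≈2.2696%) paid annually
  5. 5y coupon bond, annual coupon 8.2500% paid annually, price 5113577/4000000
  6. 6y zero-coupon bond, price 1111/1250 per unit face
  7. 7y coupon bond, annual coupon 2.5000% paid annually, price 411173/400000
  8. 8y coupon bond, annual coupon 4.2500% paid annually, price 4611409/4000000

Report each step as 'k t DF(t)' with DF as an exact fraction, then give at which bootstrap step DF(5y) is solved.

step 1 [1y] zero: DF = P = 9689/10000 ≈ 0.968900
step 2 [2y] zero: DF = P = 9463/10000 ≈ 0.946300
step 3 [3y] swap r/1=671/28481: DF=(1 − 671/28481·(0.968900+0.946300))/(1+671/28481) = 9329/10000 ≈ 0.932900
step 4 [4y] swap r/1=854/37627: DF=(1 − 854/37627·(0.968900+0.946300+0.932900))/(1+854/37627) = 4573/5000 ≈ 0.914600
step 5 [5y] bond c/1=33/400: DF=(5113577/4000000 − 33/400·(0.968900+0.946300+0.932900+0.914600))/(1+33/400) = 4471/5000 ≈ 0.894200
step 6 [6y] zero: DF = P = 1111/1250 ≈ 0.888800
step 7 [7y] bond c/1=1/40: DF=(411173/400000 − 1/40·(0.968900+0.946300+0.932900+0.914600+0.894200+0.888800))/(1+1/40) = 2169/2500 ≈ 0.867600
step 8 [8y] bond c/1=17/400: DF=(4611409/4000000 − 17/400·(0.968900+0.946300+0.932900+0.914600+0.894200+0.888800+0.867600))/(1+17/400) = 2111/2500 ≈ 0.844400

1 1 9689/10000
2 2 9463/10000
3 3 9329/10000
4 4 4573/5000
5 5 4471/5000
6 6 1111/1250
7 7 2169/2500
8 8 2111/2500
DF(5y) is solved at step 5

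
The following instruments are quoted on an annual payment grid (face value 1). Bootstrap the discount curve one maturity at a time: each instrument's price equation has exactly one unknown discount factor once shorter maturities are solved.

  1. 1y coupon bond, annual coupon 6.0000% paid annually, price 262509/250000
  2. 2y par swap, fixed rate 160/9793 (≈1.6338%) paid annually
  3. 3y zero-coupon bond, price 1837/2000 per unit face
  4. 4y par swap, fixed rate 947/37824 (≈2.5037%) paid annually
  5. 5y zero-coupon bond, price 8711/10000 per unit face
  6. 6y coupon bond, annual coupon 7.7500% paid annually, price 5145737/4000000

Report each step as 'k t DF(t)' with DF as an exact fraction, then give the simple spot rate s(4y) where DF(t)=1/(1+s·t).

1 1 4953/5000
2 2 121/125
3 3 1837/2000
4 4 9053/10000
5 5 8711/10000
6 6 537/625
s(4y) = (1/(9053/10000) − 1)/(4) = 947/36212 ≈ 2.6152%

step 1 [1y] bond c/1=3/50: DF=(262509/250000 − 3/50·(0))/(1+3/50) = 4953/5000 ≈ 0.990600
step 2 [2y] swap r/1=160/9793: DF=(1 − 160/9793·(0.990600))/(1+160/9793) = 121/125 ≈ 0.968000
step 3 [3y] zero: DF = P = 1837/2000 ≈ 0.918500
step 4 [4y] swap r/1=947/37824: DF=(1 − 947/37824·(0.990600+0.968000+0.918500))/(1+947/37824) = 9053/10000 ≈ 0.905300
step 5 [5y] zero: DF = P = 8711/10000 ≈ 0.871100
step 6 [6y] bond c/1=31/400: DF=(5145737/4000000 − 31/400·(0.990600+0.968000+0.918500+0.905300+0.871100))/(1+31/400) = 537/625 ≈ 0.859200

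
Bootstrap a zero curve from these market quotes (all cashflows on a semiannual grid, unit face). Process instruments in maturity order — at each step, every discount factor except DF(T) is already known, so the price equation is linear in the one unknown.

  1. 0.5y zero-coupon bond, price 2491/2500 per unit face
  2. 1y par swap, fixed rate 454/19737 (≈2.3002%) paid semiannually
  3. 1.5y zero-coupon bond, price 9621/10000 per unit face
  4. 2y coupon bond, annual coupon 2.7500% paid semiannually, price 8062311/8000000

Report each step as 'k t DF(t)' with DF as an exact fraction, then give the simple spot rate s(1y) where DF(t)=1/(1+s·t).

1 1/2 2491/2500
2 1 9773/10000
3 3/2 9621/10000
4 2 9543/10000
s(1y) = (1/(9773/10000) − 1)/(1) = 227/9773 ≈ 2.3227%

step 1 [0.5y] zero: DF = P = 2491/2500 ≈ 0.996400
step 2 [1y] swap r/2=227/19737: DF=(1 − 227/19737·(0.996400))/(1+227/19737) = 9773/10000 ≈ 0.977300
step 3 [1.5y] zero: DF = P = 9621/10000 ≈ 0.962100
step 4 [2y] bond c/2=11/800: DF=(8062311/8000000 − 11/800·(0.996400+0.977300+0.962100))/(1+11/800) = 9543/10000 ≈ 0.954300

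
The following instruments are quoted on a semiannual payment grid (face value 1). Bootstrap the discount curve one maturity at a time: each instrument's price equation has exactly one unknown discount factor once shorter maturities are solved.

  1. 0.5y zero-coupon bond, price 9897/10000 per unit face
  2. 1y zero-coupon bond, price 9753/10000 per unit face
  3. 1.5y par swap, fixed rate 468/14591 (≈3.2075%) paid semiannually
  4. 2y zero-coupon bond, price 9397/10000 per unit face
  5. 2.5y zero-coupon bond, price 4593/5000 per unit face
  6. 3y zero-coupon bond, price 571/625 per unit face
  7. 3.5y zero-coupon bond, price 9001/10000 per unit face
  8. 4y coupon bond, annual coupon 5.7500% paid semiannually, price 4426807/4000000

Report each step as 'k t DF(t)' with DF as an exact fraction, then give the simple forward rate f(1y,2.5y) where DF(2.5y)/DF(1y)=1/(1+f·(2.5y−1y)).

1 1/2 9897/10000
2 1 9753/10000
3 3/2 2383/2500
4 2 9397/10000
5 5/2 4593/5000
6 3 571/625
7 7/2 9001/10000
8 4 2229/2500
f(1y,2.5y) = ((9753/10000)/(4593/5000) − 1)/(3/2) = 63/1531 ≈ 4.1150%

step 1 [0.5y] zero: DF = P = 9897/10000 ≈ 0.989700
step 2 [1y] zero: DF = P = 9753/10000 ≈ 0.975300
step 3 [1.5y] swap r/2=234/14591: DF=(1 − 234/14591·(0.989700+0.975300))/(1+234/14591) = 2383/2500 ≈ 0.953200
step 4 [2y] zero: DF = P = 9397/10000 ≈ 0.939700
step 5 [2.5y] zero: DF = P = 4593/5000 ≈ 0.918600
step 6 [3y] zero: DF = P = 571/625 ≈ 0.913600
step 7 [3.5y] zero: DF = P = 9001/10000 ≈ 0.900100
step 8 [4y] bond c/2=23/800: DF=(4426807/4000000 − 23/800·(0.989700+0.975300+0.953200+0.939700+0.918600+0.913600+0.900100))/(1+23/800) = 2229/2500 ≈ 0.891600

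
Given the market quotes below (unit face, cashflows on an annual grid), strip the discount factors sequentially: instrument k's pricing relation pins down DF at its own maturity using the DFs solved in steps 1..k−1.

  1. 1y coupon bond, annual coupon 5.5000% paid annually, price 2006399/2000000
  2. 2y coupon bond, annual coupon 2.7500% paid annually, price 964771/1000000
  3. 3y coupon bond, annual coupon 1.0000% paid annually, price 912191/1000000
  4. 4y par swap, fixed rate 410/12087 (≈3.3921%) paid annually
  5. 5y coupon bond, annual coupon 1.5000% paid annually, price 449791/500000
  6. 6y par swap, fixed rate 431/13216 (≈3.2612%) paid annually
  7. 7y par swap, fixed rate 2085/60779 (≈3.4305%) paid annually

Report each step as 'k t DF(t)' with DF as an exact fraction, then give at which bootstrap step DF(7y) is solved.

1 1 9509/10000
2 2 1827/2000
3 3 8847/10000
4 4 877/1000
5 5 8327/10000
6 6 2069/2500
7 7 1583/2000
DF(7y) is solved at step 7

step 1 [1y] bond c/1=11/200: DF=(2006399/2000000 − 11/200·(0))/(1+11/200) = 9509/10000 ≈ 0.950900
step 2 [2y] bond c/1=11/400: DF=(964771/1000000 − 11/400·(0.950900))/(1+11/400) = 1827/2000 ≈ 0.913500
step 3 [3y] bond c/1=1/100: DF=(912191/1000000 − 1/100·(0.950900+0.913500))/(1+1/100) = 8847/10000 ≈ 0.884700
step 4 [4y] swap r/1=410/12087: DF=(1 − 410/12087·(0.950900+0.913500+0.884700))/(1+410/12087) = 877/1000 ≈ 0.877000
step 5 [5y] bond c/1=3/200: DF=(449791/500000 − 3/200·(0.950900+0.913500+0.884700+0.877000))/(1+3/200) = 8327/10000 ≈ 0.832700
step 6 [6y] swap r/1=431/13216: DF=(1 − 431/13216·(0.950900+0.913500+0.884700+0.877000+0.832700))/(1+431/13216) = 2069/2500 ≈ 0.827600
step 7 [7y] swap r/1=2085/60779: DF=(1 − 2085/60779·(0.950900+0.913500+0.884700+0.877000+0.832700+0.827600))/(1+2085/60779) = 1583/2000 ≈ 0.791500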